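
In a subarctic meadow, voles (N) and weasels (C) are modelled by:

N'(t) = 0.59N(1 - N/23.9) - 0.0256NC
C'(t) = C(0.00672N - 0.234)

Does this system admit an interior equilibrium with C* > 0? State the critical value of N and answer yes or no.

The predator equation gives dC/dt > 0 only when N > 0.234/0.00672 = 34.8.
Without the predator, N → K = 23.9. Since 23.9 < 34.8, the predator cannot invade.

Threshold N = 34.8; K < 34.8, so no, the predator goes extinct.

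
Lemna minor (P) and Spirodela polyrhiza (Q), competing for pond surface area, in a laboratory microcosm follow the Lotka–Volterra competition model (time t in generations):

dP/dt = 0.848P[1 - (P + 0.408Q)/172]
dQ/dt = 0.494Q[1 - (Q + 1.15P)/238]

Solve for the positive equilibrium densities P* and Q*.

P* ≈ 141, Q* ≈ 75.7

Setting both brackets to zero gives the nullclines P + 0.408Q = 172 and 1.15P + Q = 238.
Substituting Q = 238 - 1.15P into the first: P(1 - 0.408·1.15) = 172 - 0.408·238.
So P* = 74.9/0.531 = 141, and then Q* = 238 - 1.15·141 = 75.7.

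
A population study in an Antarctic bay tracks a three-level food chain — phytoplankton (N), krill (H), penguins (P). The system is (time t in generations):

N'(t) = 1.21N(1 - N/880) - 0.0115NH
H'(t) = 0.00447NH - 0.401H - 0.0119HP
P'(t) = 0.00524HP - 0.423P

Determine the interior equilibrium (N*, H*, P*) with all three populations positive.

N* ≈ 205, H* ≈ 80.7, P* ≈ 43.2

From dP/dt = 0: 0.00524H* = 0.423, so H* = 80.7.
From dN/dt = 0: 1.21(1 - N*/880) = 0.0115·80.7, giving N* = 880·(1 - 0.767) = 205.
From dH/dt = 0: 0.00447·205 - 0.401 = 0.0119P*, so P* = 0.515/0.0119 = 43.2.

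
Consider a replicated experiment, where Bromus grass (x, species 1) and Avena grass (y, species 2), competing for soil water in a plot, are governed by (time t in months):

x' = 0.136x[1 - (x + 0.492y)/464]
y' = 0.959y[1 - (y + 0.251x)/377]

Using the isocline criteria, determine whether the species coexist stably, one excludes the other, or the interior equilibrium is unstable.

stable coexistence

Compare the nullcline intercepts: K1/α12 = 464/0.492 = 943 > K2 = 377; K2/α21 = 377/0.251 = 1500 > K1 = 464.
Since both inequalities hold, each species can invade when rare, so the interior equilibrium is stable.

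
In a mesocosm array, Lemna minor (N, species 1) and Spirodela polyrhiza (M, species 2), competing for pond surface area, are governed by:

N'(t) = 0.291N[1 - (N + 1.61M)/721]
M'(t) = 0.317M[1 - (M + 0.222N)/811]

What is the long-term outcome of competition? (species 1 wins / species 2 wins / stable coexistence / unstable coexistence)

Compare the nullcline intercepts: K1/α12 = 721/1.61 = 448 < K2 = 811; K2/α21 = 811/0.222 = 3650 > K1 = 721.
Since the inequalities point opposite ways, species 2 can invade but species 1 cannot.

species 2 excludes species 1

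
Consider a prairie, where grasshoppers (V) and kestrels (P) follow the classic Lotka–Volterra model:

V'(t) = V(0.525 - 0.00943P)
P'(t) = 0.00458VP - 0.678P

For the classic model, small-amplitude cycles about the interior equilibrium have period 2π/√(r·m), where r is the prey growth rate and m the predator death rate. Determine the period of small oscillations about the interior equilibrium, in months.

T ≈ 10.5 months

Here r = 0.525 and m = 0.678, so r·m = 0.356.
ω = √0.356 = 0.597 per month, hence T = 2π/ω ≈ 10.5 months.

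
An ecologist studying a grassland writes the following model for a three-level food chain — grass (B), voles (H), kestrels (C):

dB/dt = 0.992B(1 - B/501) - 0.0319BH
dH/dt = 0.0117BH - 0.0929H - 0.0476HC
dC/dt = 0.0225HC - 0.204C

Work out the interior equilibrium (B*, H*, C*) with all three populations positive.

From dC/dt = 0: 0.0225H* = 0.204, so H* = 9.07.
From dB/dt = 0: 0.992(1 - B*/501) = 0.0319·9.07, giving B* = 501·(1 - 0.292) = 355.
From dH/dt = 0: 0.0117·355 - 0.0929 = 0.0476C*, so C* = 4.06/0.0476 = 85.3.

B* ≈ 355, H* ≈ 9.07, C* ≈ 85.3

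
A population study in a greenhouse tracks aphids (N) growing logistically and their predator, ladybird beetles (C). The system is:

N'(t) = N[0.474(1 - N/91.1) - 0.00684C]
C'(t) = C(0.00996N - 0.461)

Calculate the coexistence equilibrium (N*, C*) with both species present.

N* ≈ 46.3, C* ≈ 34.1

From dC/dt = 0 with C > 0: 0.00996N* = 0.461, so N* = 46.3.
Substitute into dN/dt = 0: 0.474(1 - 46.3/91.1) = 0.00684C*.
The bracket is 0.492, giving C* = 0.233/0.00684 = 34.1.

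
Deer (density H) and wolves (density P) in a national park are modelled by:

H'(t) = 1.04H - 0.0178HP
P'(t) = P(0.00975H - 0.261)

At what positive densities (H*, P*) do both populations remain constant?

Set dP/dt = 0 with P > 0: 0.00975H - 0.261 = 0, so H* = 0.261/0.00975 = 26.8.
Set dH/dt = 0 with H > 0: 1.04 - 0.0178P = 0, so P* = 1.04/0.0178 = 58.4.

H* ≈ 26.8, P* ≈ 58.4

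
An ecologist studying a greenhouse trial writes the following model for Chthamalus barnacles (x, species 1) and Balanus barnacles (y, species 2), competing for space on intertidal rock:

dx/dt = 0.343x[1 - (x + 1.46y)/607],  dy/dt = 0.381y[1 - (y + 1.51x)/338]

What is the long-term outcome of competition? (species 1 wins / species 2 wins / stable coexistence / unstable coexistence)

Compare the nullcline intercepts: K1/α12 = 607/1.46 = 416 > K2 = 338; K2/α21 = 338/1.51 = 224 < K1 = 607.
Since the inequalities point opposite ways, species 1 can invade but species 2 cannot.

species 1 excludes species 2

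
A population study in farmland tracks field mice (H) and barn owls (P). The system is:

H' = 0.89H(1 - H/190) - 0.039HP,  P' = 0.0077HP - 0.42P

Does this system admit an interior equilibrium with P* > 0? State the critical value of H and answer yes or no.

Threshold H = 54.5; K > 54.5, so yes, the predator persists.

The predator equation gives dP/dt > 0 only when H > 0.42/0.0077 = 54.5.
Without the predator, H → K = 190. Since 190 > 54.5, the predator can invade and persist.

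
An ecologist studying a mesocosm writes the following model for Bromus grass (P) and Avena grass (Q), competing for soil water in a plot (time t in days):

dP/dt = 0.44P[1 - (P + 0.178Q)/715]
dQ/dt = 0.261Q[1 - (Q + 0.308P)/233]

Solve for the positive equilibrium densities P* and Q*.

Setting both brackets to zero gives the nullclines P + 0.178Q = 715 and 0.308P + Q = 233.
Substituting Q = 233 - 0.308P into the first: P(1 - 0.178·0.308) = 715 - 0.178·233.
So P* = 674/0.945 = 713, and then Q* = 233 - 0.308·713 = 13.5.

P* ≈ 713, Q* ≈ 13.5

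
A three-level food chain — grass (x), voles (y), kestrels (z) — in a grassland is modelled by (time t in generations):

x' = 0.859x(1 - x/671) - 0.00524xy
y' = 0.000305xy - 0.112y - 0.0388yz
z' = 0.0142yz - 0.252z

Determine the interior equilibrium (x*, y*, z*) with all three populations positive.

From dz/dt = 0: 0.0142y* = 0.252, so y* = 17.7.
From dx/dt = 0: 0.859(1 - x*/671) = 0.00524·17.7, giving x* = 671·(1 - 0.108) = 598.
From dy/dt = 0: 0.000305·598 - 0.112 = 0.0388z*, so z* = 0.0705/0.0388 = 1.82.

x* ≈ 598, y* ≈ 17.7, z* ≈ 1.82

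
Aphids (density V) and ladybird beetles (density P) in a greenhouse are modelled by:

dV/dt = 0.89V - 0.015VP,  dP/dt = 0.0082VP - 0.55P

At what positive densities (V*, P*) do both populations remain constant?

Set dP/dt = 0 with P > 0: 0.0082V - 0.55 = 0, so V* = 0.55/0.0082 = 67.1.
Set dV/dt = 0 with V > 0: 0.89 - 0.015P = 0, so P* = 0.89/0.015 = 59.3.

V* ≈ 67.1, P* ≈ 59.3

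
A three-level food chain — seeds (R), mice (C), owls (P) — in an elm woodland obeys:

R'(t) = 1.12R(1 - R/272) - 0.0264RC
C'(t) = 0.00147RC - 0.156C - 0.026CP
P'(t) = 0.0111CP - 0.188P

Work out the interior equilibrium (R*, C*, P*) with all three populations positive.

R* ≈ 163, C* ≈ 16.9, P* ≈ 3.24

From dP/dt = 0: 0.0111C* = 0.188, so C* = 16.9.
From dR/dt = 0: 1.12(1 - R*/272) = 0.0264·16.9, giving R* = 272·(1 - 0.399) = 163.
From dC/dt = 0: 0.00147·163 - 0.156 = 0.026P*, so P* = 0.0842/0.026 = 3.24.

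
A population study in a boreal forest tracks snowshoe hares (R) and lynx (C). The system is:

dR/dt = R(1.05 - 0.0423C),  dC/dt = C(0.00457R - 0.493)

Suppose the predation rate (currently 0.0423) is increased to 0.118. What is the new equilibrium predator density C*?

At the interior fixed point, setting dR/dt = 0 with R > 0 fixes C* = (prey growth rate)/(RC coefficient) — independent of the other coefficients.
With the change, C* = 1.05/0.118 = 8.9; it falls from 24.8.

C* ≈ 8.9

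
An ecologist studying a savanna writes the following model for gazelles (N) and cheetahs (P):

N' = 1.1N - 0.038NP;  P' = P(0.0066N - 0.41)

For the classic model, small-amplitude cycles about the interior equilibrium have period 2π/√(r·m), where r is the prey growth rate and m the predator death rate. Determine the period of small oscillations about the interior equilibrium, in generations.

Here r = 1.1 and m = 0.41, so r·m = 0.451.
ω = √0.451 = 0.672 per generation, hence T = 2π/ω ≈ 9.36 generations.

T ≈ 9.36 generations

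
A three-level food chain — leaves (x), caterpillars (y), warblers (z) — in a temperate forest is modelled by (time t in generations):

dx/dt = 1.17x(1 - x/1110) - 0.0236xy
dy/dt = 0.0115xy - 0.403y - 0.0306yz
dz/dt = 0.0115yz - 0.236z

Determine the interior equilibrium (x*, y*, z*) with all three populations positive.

x* ≈ 651, y* ≈ 20.5, z* ≈ 231

From dz/dt = 0: 0.0115y* = 0.236, so y* = 20.5.
From dx/dt = 0: 1.17(1 - x*/1110) = 0.0236·20.5, giving x* = 1110·(1 - 0.414) = 651.
From dy/dt = 0: 0.0115·651 - 0.403 = 0.0306z*, so z* = 7.08/0.0306 = 231.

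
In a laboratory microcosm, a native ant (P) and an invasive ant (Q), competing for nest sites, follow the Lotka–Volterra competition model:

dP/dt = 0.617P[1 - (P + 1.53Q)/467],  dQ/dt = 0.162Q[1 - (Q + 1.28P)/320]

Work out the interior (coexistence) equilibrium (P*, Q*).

P* ≈ 23.6, Q* ≈ 290

Setting both brackets to zero gives the nullclines P + 1.53Q = 467 and 1.28P + Q = 320.
Substituting Q = 320 - 1.28P into the first: P(1 - 1.53·1.28) = 467 - 1.53·320.
So P* = -22.6/-0.958 = 23.6, and then Q* = 320 - 1.28·23.6 = 290.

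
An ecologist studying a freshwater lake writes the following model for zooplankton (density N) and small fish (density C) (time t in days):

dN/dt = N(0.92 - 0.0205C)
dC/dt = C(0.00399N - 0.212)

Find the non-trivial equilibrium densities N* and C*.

N* ≈ 53.1, C* ≈ 44.9

Set dC/dt = 0 with C > 0: 0.00399N - 0.212 = 0, so N* = 0.212/0.00399 = 53.1.
Set dN/dt = 0 with N > 0: 0.92 - 0.0205C = 0, so C* = 0.92/0.0205 = 44.9.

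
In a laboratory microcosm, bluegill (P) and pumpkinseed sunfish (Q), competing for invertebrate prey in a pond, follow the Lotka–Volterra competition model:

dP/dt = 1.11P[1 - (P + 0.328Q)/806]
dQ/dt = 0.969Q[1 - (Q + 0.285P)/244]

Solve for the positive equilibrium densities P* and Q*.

P* ≈ 801, Q* ≈ 15.8

Setting both brackets to zero gives the nullclines P + 0.328Q = 806 and 0.285P + Q = 244.
Substituting Q = 244 - 0.285P into the first: P(1 - 0.328·0.285) = 806 - 0.328·244.
So P* = 726/0.907 = 801, and then Q* = 244 - 0.285·801 = 15.8.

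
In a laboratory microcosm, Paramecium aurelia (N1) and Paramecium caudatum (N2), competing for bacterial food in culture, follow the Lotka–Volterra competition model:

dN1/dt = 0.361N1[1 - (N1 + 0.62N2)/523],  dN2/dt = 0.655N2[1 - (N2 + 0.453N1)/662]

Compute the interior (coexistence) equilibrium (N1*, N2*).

Setting both brackets to zero gives the nullclines N1 + 0.62N2 = 523 and 0.453N1 + N2 = 662.
Substituting N2 = 662 - 0.453N1 into the first: N1(1 - 0.62·0.453) = 523 - 0.62·662.
So N1* = 113/0.719 = 157, and then N2* = 662 - 0.453·157 = 591.

N1* ≈ 157, N2* ≈ 591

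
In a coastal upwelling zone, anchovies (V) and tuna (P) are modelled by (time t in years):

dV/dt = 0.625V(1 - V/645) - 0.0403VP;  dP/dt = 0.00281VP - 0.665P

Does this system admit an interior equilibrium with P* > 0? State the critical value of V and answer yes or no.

The predator equation gives dP/dt > 0 only when V > 0.665/0.00281 = 237.
Without the predator, V → K = 645. Since 645 > 237, the predator can invade and persist.

Threshold V = 237; K > 237, so yes, the predator persists.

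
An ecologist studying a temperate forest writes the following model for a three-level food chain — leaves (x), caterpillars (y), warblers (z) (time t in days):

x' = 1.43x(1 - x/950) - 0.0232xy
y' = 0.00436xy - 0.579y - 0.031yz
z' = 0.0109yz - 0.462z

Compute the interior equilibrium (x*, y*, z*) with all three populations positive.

From dz/dt = 0: 0.0109y* = 0.462, so y* = 42.4.
From dx/dt = 0: 1.43(1 - x*/950) = 0.0232·42.4, giving x* = 950·(1 - 0.688) = 297.
From dy/dt = 0: 0.00436·297 - 0.579 = 0.031z*, so z* = 0.715/0.031 = 23.1.

x* ≈ 297, y* ≈ 42.4, z* ≈ 23.1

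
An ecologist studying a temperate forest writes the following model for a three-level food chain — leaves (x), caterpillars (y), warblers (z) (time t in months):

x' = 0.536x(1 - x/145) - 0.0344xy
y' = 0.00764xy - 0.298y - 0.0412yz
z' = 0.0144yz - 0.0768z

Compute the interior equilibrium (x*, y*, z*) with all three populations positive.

From dz/dt = 0: 0.0144y* = 0.0768, so y* = 5.33.
From dx/dt = 0: 0.536(1 - x*/145) = 0.0344·5.33, giving x* = 145·(1 - 0.342) = 95.4.
From dy/dt = 0: 0.00764·95.4 - 0.298 = 0.0412z*, so z* = 0.431/0.0412 = 10.5.

x* ≈ 95.4, y* ≈ 5.33, z* ≈ 10.5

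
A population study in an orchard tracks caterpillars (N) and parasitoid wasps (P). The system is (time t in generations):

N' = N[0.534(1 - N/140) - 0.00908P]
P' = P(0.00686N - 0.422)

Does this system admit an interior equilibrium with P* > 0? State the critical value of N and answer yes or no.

The predator equation gives dP/dt > 0 only when N > 0.422/0.00686 = 61.5.
Without the predator, N → K = 140. Since 140 > 61.5, the predator can invade and persist.

Threshold N = 61.5; K > 61.5, so yes, the predator persists.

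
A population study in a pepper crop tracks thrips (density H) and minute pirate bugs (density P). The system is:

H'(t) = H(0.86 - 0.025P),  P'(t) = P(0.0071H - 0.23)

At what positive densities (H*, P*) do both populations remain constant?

H* ≈ 32.4, P* ≈ 34.4

Set dP/dt = 0 with P > 0: 0.0071H - 0.23 = 0, so H* = 0.23/0.0071 = 32.4.
Set dH/dt = 0 with H > 0: 0.86 - 0.025P = 0, so P* = 0.86/0.025 = 34.4.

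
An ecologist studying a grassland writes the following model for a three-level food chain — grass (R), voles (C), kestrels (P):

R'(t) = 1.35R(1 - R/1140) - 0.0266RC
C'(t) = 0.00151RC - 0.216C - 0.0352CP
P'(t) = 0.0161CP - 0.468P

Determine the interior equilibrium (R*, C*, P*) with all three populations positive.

R* ≈ 487, C* ≈ 29.1, P* ≈ 14.8

From dP/dt = 0: 0.0161C* = 0.468, so C* = 29.1.
From dR/dt = 0: 1.35(1 - R*/1140) = 0.0266·29.1, giving R* = 1140·(1 - 0.573) = 487.
From dC/dt = 0: 0.00151·487 - 0.216 = 0.0352P*, so P* = 0.519/0.0352 = 14.8.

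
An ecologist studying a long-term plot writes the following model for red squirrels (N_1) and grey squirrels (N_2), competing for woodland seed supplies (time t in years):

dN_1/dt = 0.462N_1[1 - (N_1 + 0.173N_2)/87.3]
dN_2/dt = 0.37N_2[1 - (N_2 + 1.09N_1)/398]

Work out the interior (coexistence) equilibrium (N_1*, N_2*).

Setting both brackets to zero gives the nullclines N_1 + 0.173N_2 = 87.3 and 1.09N_1 + N_2 = 398.
Substituting N_2 = 398 - 1.09N_1 into the first: N_1(1 - 0.173·1.09) = 87.3 - 0.173·398.
So N_1* = 18.4/0.811 = 22.7, and then N_2* = 398 - 1.09·22.7 = 373.

N_1* ≈ 22.7, N_2* ≈ 373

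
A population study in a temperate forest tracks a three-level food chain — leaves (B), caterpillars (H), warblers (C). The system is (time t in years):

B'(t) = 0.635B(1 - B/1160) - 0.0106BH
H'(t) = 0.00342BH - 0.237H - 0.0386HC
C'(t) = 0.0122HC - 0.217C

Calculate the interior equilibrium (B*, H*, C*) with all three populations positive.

From dC/dt = 0: 0.0122H* = 0.217, so H* = 17.8.
From dB/dt = 0: 0.635(1 - B*/1160) = 0.0106·17.8, giving B* = 1160·(1 - 0.297) = 816.
From dH/dt = 0: 0.00342·816 - 0.237 = 0.0386C*, so C* = 2.55/0.0386 = 66.1.

B* ≈ 816, H* ≈ 17.8, C* ≈ 66.1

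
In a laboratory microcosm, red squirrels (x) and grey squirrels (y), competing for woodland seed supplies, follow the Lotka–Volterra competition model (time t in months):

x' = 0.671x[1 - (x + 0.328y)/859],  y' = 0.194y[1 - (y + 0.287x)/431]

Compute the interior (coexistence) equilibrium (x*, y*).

Setting both brackets to zero gives the nullclines x + 0.328y = 859 and 0.287x + y = 431.
Substituting y = 431 - 0.287x into the first: x(1 - 0.328·0.287) = 859 - 0.328·431.
So x* = 718/0.906 = 792, and then y* = 431 - 0.287·792 = 204.

x* ≈ 792, y* ≈ 204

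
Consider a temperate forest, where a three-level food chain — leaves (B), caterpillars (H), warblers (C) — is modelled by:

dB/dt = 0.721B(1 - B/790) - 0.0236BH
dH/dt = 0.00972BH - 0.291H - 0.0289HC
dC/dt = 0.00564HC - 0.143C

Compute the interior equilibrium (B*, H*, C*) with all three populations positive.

B* ≈ 134, H* ≈ 25.4, C* ≈ 35.1

From dC/dt = 0: 0.00564H* = 0.143, so H* = 25.4.
From dB/dt = 0: 0.721(1 - B*/790) = 0.0236·25.4, giving B* = 790·(1 - 0.83) = 134.
From dH/dt = 0: 0.00972·134 - 0.291 = 0.0289C*, so C* = 1.02/0.0289 = 35.1.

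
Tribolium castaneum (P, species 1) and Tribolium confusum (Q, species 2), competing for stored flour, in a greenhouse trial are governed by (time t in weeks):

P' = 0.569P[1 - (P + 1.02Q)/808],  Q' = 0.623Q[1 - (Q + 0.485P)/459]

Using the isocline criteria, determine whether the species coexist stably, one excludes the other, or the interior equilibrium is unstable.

Compare the nullcline intercepts: K1/α12 = 808/1.02 = 792 > K2 = 459; K2/α21 = 459/0.485 = 946 > K1 = 808.
Since both inequalities hold, each species can invade when rare, so the interior equilibrium is stable.

stable coexistence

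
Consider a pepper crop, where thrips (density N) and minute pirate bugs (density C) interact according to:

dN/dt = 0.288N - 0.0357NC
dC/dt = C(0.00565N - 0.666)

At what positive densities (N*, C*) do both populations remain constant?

Set dC/dt = 0 with C > 0: 0.00565N - 0.666 = 0, so N* = 0.666/0.00565 = 118.
Set dN/dt = 0 with N > 0: 0.288 - 0.0357C = 0, so C* = 0.288/0.0357 = 8.07.

N* ≈ 118, C* ≈ 8.07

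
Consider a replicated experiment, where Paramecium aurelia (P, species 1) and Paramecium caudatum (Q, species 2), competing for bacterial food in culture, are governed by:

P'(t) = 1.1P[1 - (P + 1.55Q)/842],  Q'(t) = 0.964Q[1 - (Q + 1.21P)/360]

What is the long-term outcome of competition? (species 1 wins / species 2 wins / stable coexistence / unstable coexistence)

species 1 excludes species 2

Compare the nullcline intercepts: K1/α12 = 842/1.55 = 543 > K2 = 360; K2/α21 = 360/1.21 = 298 < K1 = 842.
Since the inequalities point opposite ways, species 1 can invade but species 2 cannot.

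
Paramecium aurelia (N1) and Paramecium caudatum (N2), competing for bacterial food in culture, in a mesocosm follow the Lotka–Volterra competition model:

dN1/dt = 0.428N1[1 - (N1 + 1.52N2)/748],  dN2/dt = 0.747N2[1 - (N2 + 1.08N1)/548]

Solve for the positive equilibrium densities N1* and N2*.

N1* ≈ 132, N2* ≈ 405

Setting both brackets to zero gives the nullclines N1 + 1.52N2 = 748 and 1.08N1 + N2 = 548.
Substituting N2 = 548 - 1.08N1 into the first: N1(1 - 1.52·1.08) = 748 - 1.52·548.
So N1* = -85/-0.642 = 132, and then N2* = 548 - 1.08·132 = 405.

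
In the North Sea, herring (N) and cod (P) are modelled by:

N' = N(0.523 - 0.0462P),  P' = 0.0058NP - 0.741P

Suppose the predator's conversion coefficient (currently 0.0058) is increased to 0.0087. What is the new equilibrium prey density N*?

N* ≈ 85.2

At the interior fixed point, setting dP/dt = 0 with P > 0 fixes N* = (predator death rate)/(NP coefficient) — independent of the other coefficients.
With the change, N* = 0.741/0.0087 = 85.2; it falls from 128.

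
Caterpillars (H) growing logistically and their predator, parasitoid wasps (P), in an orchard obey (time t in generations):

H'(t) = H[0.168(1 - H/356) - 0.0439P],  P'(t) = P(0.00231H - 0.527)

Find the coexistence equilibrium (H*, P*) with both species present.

From dP/dt = 0 with P > 0: 0.00231H* = 0.527, so H* = 228.
Substitute into dH/dt = 0: 0.168(1 - 228/356) = 0.0439P*.
The bracket is 0.359, giving P* = 0.0603/0.0439 = 1.37.

H* ≈ 228, P* ≈ 1.37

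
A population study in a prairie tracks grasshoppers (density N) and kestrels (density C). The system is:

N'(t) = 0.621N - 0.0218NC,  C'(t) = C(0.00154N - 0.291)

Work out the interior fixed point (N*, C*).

Set dC/dt = 0 with C > 0: 0.00154N - 0.291 = 0, so N* = 0.291/0.00154 = 189.
Set dN/dt = 0 with N > 0: 0.621 - 0.0218C = 0, so C* = 0.621/0.0218 = 28.5.

N* ≈ 189, C* ≈ 28.5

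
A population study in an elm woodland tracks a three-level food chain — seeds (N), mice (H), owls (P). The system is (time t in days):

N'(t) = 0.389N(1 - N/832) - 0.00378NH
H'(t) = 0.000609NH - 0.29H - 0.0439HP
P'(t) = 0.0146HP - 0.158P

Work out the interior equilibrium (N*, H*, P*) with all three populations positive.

N* ≈ 745, H* ≈ 10.8, P* ≈ 3.72

From dP/dt = 0: 0.0146H* = 0.158, so H* = 10.8.
From dN/dt = 0: 0.389(1 - N*/832) = 0.00378·10.8, giving N* = 832·(1 - 0.105) = 745.
From dH/dt = 0: 0.000609·745 - 0.29 = 0.0439P*, so P* = 0.163/0.0439 = 3.72.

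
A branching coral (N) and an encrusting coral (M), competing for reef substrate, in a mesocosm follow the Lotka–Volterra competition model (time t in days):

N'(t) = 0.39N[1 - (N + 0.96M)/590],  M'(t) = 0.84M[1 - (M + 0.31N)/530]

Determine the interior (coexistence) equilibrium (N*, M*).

N* ≈ 116, M* ≈ 494

Setting both brackets to zero gives the nullclines N + 0.96M = 590 and 0.31N + M = 530.
Substituting M = 530 - 0.31N into the first: N(1 - 0.96·0.31) = 590 - 0.96·530.
So N* = 81.2/0.702 = 116, and then M* = 530 - 0.31·116 = 494.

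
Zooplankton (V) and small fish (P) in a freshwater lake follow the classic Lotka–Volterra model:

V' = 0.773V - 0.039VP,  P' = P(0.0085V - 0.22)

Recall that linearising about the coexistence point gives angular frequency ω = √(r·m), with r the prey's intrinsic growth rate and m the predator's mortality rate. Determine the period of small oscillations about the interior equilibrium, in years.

Here r = 0.773 and m = 0.22, so r·m = 0.17.
ω = √0.17 = 0.412 per year, hence T = 2π/ω ≈ 15.2 years.

T ≈ 15.2 years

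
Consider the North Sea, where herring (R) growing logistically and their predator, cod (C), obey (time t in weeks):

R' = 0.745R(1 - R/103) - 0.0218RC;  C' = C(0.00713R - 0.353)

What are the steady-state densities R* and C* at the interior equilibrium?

R* ≈ 49.5, C* ≈ 17.7

From dC/dt = 0 with C > 0: 0.00713R* = 0.353, so R* = 49.5.
Substitute into dR/dt = 0: 0.745(1 - 49.5/103) = 0.0218C*.
The bracket is 0.519, giving C* = 0.387/0.0218 = 17.7.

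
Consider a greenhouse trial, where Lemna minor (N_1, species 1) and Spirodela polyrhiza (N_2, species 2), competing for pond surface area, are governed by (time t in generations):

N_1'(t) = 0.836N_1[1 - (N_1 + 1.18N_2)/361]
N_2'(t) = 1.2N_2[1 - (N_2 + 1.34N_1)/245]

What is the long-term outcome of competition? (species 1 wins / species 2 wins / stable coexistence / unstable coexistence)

species 1 excludes species 2

Compare the nullcline intercepts: K1/α12 = 361/1.18 = 306 > K2 = 245; K2/α21 = 245/1.34 = 183 < K1 = 361.
Since the inequalities point opposite ways, species 1 can invade but species 2 cannot.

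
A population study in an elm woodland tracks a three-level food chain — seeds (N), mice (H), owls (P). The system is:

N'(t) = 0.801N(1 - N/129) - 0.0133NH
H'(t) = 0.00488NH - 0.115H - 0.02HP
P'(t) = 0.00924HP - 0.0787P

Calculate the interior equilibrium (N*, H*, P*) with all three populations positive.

N* ≈ 111, H* ≈ 8.52, P* ≈ 21.3

From dP/dt = 0: 0.00924H* = 0.0787, so H* = 8.52.
From dN/dt = 0: 0.801(1 - N*/129) = 0.0133·8.52, giving N* = 129·(1 - 0.141) = 111.
From dH/dt = 0: 0.00488·111 - 0.115 = 0.02P*, so P* = 0.425/0.02 = 21.3.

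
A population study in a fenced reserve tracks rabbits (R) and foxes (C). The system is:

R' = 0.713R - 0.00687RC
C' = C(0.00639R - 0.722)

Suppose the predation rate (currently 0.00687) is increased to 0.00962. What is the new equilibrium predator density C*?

C* ≈ 74.1

At the interior fixed point, setting dR/dt = 0 with R > 0 fixes C* = (prey growth rate)/(RC coefficient) — independent of the other coefficients.
With the change, C* = 0.713/0.00962 = 74.1; it falls from 104.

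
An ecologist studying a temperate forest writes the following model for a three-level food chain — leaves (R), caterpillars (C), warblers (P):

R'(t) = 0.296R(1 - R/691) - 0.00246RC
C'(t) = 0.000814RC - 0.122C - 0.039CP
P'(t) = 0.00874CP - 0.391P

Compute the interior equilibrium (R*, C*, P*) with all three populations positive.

R* ≈ 434, C* ≈ 44.7, P* ≈ 5.93

From dP/dt = 0: 0.00874C* = 0.391, so C* = 44.7.
From dR/dt = 0: 0.296(1 - R*/691) = 0.00246·44.7, giving R* = 691·(1 - 0.372) = 434.
From dC/dt = 0: 0.000814·434 - 0.122 = 0.039P*, so P* = 0.231/0.039 = 5.93.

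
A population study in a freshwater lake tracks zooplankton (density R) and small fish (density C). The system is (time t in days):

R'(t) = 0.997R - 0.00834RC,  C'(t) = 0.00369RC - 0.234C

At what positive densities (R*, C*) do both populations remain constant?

R* ≈ 63.4, C* ≈ 120

Set dC/dt = 0 with C > 0: 0.00369R - 0.234 = 0, so R* = 0.234/0.00369 = 63.4.
Set dR/dt = 0 with R > 0: 0.997 - 0.00834C = 0, so C* = 0.997/0.00834 = 120.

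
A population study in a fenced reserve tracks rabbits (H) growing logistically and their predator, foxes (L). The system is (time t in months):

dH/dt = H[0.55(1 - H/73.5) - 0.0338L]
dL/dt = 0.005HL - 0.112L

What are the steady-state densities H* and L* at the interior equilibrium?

From dL/dt = 0 with L > 0: 0.005H* = 0.112, so H* = 22.4.
Substitute into dH/dt = 0: 0.55(1 - 22.4/73.5) = 0.0338L*.
The bracket is 0.695, giving L* = 0.382/0.0338 = 11.3.

H* ≈ 22.4, L* ≈ 11.3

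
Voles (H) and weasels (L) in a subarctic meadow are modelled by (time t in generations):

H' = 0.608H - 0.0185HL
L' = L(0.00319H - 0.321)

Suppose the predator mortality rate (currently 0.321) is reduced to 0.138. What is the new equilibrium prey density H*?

At the interior fixed point, setting dL/dt = 0 with L > 0 fixes H* = (predator death rate)/(HL coefficient) — independent of the other coefficients.
With the change, H* = 0.138/0.00319 = 43.3; it falls from 101.

H* ≈ 43.3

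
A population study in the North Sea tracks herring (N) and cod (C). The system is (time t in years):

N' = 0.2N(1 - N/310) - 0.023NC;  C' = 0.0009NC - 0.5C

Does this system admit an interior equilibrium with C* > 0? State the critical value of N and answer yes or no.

The predator equation gives dC/dt > 0 only when N > 0.5/0.0009 = 556.
Without the predator, N → K = 310. Since 310 < 556, the predator cannot invade.

Threshold N = 556; K < 556, so no, the predator goes extinct.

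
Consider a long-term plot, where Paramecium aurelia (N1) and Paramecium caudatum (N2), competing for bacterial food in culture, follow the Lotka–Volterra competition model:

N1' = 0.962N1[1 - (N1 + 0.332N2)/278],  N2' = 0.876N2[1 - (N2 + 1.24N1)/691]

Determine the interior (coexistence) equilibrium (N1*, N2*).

N1* ≈ 82.6, N2* ≈ 589

Setting both brackets to zero gives the nullclines N1 + 0.332N2 = 278 and 1.24N1 + N2 = 691.
Substituting N2 = 691 - 1.24N1 into the first: N1(1 - 0.332·1.24) = 278 - 0.332·691.
So N1* = 48.6/0.588 = 82.6, and then N2* = 691 - 1.24·82.6 = 589.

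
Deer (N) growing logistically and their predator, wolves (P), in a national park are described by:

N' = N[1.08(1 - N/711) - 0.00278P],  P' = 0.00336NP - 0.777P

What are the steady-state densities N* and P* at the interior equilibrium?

N* ≈ 231, P* ≈ 262

From dP/dt = 0 with P > 0: 0.00336N* = 0.777, so N* = 231.
Substitute into dN/dt = 0: 1.08(1 - 231/711) = 0.00278P*.
The bracket is 0.675, giving P* = 0.729/0.00278 = 262.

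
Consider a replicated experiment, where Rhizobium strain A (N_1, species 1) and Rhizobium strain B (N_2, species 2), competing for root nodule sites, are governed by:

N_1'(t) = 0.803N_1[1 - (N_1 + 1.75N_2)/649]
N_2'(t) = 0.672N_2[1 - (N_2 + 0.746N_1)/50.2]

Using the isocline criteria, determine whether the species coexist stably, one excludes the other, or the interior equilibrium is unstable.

Compare the nullcline intercepts: K1/α12 = 649/1.75 = 371 > K2 = 50.2; K2/α21 = 50.2/0.746 = 67.3 < K1 = 649.
Since the inequalities point opposite ways, species 1 can invade but species 2 cannot.

species 1 excludes species 2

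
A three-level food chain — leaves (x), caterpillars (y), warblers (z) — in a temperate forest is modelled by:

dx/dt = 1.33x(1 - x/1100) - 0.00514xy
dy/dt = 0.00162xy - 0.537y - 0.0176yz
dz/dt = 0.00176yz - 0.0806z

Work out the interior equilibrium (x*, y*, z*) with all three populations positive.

x* ≈ 905, y* ≈ 45.8, z* ≈ 52.8

From dz/dt = 0: 0.00176y* = 0.0806, so y* = 45.8.
From dx/dt = 0: 1.33(1 - x*/1100) = 0.00514·45.8, giving x* = 1100·(1 - 0.177) = 905.
From dy/dt = 0: 0.00162·905 - 0.537 = 0.0176z*, so z* = 0.93/0.0176 = 52.8.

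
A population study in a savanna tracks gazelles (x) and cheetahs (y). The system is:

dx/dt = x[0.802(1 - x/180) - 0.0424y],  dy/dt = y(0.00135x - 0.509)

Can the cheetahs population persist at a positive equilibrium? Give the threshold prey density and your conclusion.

The predator equation gives dy/dt > 0 only when x > 0.509/0.00135 = 377.
Without the predator, x → K = 180. Since 180 < 377, the predator cannot invade.

Threshold x = 377; K < 377, so no, the predator goes extinct.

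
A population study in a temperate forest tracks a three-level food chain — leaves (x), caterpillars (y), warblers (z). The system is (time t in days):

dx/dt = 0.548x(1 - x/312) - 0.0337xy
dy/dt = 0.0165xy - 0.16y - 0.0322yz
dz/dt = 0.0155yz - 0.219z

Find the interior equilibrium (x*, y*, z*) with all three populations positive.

From dz/dt = 0: 0.0155y* = 0.219, so y* = 14.1.
From dx/dt = 0: 0.548(1 - x*/312) = 0.0337·14.1, giving x* = 312·(1 - 0.869) = 40.9.
From dy/dt = 0: 0.0165·40.9 - 0.16 = 0.0322z*, so z* = 0.515/0.0322 = 16.

x* ≈ 40.9, y* ≈ 14.1, z* ≈ 16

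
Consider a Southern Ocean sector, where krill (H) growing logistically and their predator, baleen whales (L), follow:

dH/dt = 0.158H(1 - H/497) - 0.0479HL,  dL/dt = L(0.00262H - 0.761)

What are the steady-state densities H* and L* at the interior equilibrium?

From dL/dt = 0 with L > 0: 0.00262H* = 0.761, so H* = 290.
Substitute into dH/dt = 0: 0.158(1 - 290/497) = 0.0479L*.
The bracket is 0.416, giving L* = 0.0657/0.0479 = 1.37.

H* ≈ 290, L* ≈ 1.37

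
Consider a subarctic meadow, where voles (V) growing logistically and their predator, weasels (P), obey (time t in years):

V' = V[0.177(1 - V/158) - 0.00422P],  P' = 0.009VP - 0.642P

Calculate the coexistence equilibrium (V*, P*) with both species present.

From dP/dt = 0 with P > 0: 0.009V* = 0.642, so V* = 71.3.
Substitute into dV/dt = 0: 0.177(1 - 71.3/158) = 0.00422P*.
The bracket is 0.549, giving P* = 0.0971/0.00422 = 23.

V* ≈ 71.3, P* ≈ 23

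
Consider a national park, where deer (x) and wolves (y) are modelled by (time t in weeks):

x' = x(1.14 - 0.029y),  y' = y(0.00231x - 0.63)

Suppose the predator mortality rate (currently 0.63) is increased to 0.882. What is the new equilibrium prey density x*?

x* ≈ 382

At the interior fixed point, setting dy/dt = 0 with y > 0 fixes x* = (predator death rate)/(xy coefficient) — independent of the other coefficients.
With the change, x* = 0.882/0.00231 = 382; it rises from 273.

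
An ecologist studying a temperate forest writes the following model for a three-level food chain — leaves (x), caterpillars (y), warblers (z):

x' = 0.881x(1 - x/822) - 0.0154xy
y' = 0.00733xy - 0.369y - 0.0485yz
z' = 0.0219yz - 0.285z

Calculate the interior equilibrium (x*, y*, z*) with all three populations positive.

x* ≈ 635, y* ≈ 13, z* ≈ 88.4

From dz/dt = 0: 0.0219y* = 0.285, so y* = 13.
From dx/dt = 0: 0.881(1 - x*/822) = 0.0154·13, giving x* = 822·(1 - 0.227) = 635.
From dy/dt = 0: 0.00733·635 - 0.369 = 0.0485z*, so z* = 4.29/0.0485 = 88.4.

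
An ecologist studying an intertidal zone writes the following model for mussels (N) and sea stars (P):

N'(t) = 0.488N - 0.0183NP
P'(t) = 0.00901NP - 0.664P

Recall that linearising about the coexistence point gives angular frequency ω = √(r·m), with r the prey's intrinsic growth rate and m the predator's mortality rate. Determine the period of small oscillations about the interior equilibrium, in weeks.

Here r = 0.488 and m = 0.664, so r·m = 0.324.
ω = √0.324 = 0.569 per week, hence T = 2π/ω ≈ 11 weeks.

T ≈ 11 weeks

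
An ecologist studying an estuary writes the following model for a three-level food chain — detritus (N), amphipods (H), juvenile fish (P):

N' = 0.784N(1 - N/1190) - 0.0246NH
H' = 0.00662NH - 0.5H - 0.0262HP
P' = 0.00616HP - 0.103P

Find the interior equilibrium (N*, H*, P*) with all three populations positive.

N* ≈ 566, H* ≈ 16.7, P* ≈ 124

From dP/dt = 0: 0.00616H* = 0.103, so H* = 16.7.
From dN/dt = 0: 0.784(1 - N*/1190) = 0.0246·16.7, giving N* = 1190·(1 - 0.525) = 566.
From dH/dt = 0: 0.00662·566 - 0.5 = 0.0262P*, so P* = 3.24/0.0262 = 124.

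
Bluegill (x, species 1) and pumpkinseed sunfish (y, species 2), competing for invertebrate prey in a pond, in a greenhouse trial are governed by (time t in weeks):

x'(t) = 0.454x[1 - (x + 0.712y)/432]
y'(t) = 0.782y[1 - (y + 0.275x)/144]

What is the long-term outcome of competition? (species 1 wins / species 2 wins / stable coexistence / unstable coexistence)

Compare the nullcline intercepts: K1/α12 = 432/0.712 = 607 > K2 = 144; K2/α21 = 144/0.275 = 524 > K1 = 432.
Since both inequalities hold, each species can invade when rare, so the interior equilibrium is stable.

stable coexistence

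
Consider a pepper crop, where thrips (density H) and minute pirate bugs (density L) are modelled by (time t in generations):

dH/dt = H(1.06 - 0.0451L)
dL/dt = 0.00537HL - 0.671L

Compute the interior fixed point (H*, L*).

H* ≈ 125, L* ≈ 23.5

Set dL/dt = 0 with L > 0: 0.00537H - 0.671 = 0, so H* = 0.671/0.00537 = 125.
Set dH/dt = 0 with H > 0: 1.06 - 0.0451L = 0, so L* = 1.06/0.0451 = 23.5.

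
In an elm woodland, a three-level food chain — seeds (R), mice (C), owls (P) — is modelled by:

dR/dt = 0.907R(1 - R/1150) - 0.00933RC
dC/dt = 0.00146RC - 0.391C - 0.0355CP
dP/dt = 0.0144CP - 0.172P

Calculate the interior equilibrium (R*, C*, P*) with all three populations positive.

From dP/dt = 0: 0.0144C* = 0.172, so C* = 11.9.
From dR/dt = 0: 0.907(1 - R*/1150) = 0.00933·11.9, giving R* = 1150·(1 - 0.123) = 1010.
From dC/dt = 0: 0.00146·1010 - 0.391 = 0.0355P*, so P* = 1.08/0.0355 = 30.5.

R* ≈ 1010, C* ≈ 11.9, P* ≈ 30.5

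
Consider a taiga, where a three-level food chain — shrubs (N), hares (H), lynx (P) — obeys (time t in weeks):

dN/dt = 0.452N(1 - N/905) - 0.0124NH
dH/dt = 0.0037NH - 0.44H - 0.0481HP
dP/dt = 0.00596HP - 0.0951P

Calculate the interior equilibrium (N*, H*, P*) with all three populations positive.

From dP/dt = 0: 0.00596H* = 0.0951, so H* = 16.
From dN/dt = 0: 0.452(1 - N*/905) = 0.0124·16, giving N* = 905·(1 - 0.438) = 509.
From dH/dt = 0: 0.0037·509 - 0.44 = 0.0481P*, so P* = 1.44/0.0481 = 30.

N* ≈ 509, H* ≈ 16, P* ≈ 30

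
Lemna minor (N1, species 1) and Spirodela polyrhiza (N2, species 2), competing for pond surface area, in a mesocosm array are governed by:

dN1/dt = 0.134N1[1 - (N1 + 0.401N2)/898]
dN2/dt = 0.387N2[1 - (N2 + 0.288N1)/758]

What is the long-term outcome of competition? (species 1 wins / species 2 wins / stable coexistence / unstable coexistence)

stable coexistence

Compare the nullcline intercepts: K1/α12 = 898/0.401 = 2240 > K2 = 758; K2/α21 = 758/0.288 = 2630 > K1 = 898.
Since both inequalities hold, each species can invade when rare, so the interior equilibrium is stable.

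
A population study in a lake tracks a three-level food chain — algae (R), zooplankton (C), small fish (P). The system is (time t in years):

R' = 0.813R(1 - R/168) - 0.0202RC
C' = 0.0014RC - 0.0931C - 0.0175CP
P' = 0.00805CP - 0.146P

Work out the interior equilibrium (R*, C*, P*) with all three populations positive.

R* ≈ 92.3, C* ≈ 18.1, P* ≈ 2.06

From dP/dt = 0: 0.00805C* = 0.146, so C* = 18.1.
From dR/dt = 0: 0.813(1 - R*/168) = 0.0202·18.1, giving R* = 168·(1 - 0.451) = 92.3.
From dC/dt = 0: 0.0014·92.3 - 0.0931 = 0.0175P*, so P* = 0.0361/0.0175 = 2.06.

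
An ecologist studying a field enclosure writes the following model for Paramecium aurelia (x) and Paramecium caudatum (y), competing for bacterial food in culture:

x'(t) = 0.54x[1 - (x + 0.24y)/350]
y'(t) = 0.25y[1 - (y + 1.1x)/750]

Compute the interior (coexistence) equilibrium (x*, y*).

x* ≈ 231, y* ≈ 496

Setting both brackets to zero gives the nullclines x + 0.24y = 350 and 1.1x + y = 750.
Substituting y = 750 - 1.1x into the first: x(1 - 0.24·1.1) = 350 - 0.24·750.
So x* = 170/0.736 = 231, and then y* = 750 - 1.1·231 = 496.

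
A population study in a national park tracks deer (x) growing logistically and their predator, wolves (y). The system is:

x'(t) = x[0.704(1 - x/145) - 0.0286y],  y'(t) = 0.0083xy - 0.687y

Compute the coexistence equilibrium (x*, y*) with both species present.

x* ≈ 82.8, y* ≈ 10.6

From dy/dt = 0 with y > 0: 0.0083x* = 0.687, so x* = 82.8.
Substitute into dx/dt = 0: 0.704(1 - 82.8/145) = 0.0286y*.
The bracket is 0.429, giving y* = 0.302/0.0286 = 10.6.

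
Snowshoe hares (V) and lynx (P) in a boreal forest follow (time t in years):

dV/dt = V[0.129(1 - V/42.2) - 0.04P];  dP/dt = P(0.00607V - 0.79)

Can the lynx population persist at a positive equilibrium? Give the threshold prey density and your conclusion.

The predator equation gives dP/dt > 0 only when V > 0.79/0.00607 = 130.
Without the predator, V → K = 42.2. Since 42.2 < 130, the predator cannot invade.

Threshold V = 130; K < 130, so no, the predator goes extinct.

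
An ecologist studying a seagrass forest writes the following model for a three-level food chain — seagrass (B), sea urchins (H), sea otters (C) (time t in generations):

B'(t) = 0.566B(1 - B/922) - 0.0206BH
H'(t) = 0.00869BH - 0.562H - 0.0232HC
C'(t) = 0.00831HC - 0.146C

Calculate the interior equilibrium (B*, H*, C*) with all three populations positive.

From dC/dt = 0: 0.00831H* = 0.146, so H* = 17.6.
From dB/dt = 0: 0.566(1 - B*/922) = 0.0206·17.6, giving B* = 922·(1 - 0.639) = 332.
From dH/dt = 0: 0.00869·332 - 0.562 = 0.0232C*, so C* = 2.33/0.0232 = 100.

B* ≈ 332, H* ≈ 17.6, C* ≈ 100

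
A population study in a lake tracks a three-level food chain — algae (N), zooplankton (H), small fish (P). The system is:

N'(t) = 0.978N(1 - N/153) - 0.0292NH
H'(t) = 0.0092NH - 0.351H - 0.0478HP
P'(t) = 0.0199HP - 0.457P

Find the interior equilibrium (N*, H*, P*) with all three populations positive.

N* ≈ 48.1, H* ≈ 23, P* ≈ 1.91

From dP/dt = 0: 0.0199H* = 0.457, so H* = 23.
From dN/dt = 0: 0.978(1 - N*/153) = 0.0292·23, giving N* = 153·(1 - 0.686) = 48.1.
From dH/dt = 0: 0.0092·48.1 - 0.351 = 0.0478P*, so P* = 0.0915/0.0478 = 1.91.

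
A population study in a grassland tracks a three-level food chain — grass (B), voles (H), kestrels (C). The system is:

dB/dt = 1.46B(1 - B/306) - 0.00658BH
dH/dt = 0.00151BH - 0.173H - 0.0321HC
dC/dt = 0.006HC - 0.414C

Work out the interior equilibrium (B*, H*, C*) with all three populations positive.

From dC/dt = 0: 0.006H* = 0.414, so H* = 69.
From dB/dt = 0: 1.46(1 - B*/306) = 0.00658·69, giving B* = 306·(1 - 0.311) = 211.
From dH/dt = 0: 0.00151·211 - 0.173 = 0.0321C*, so C* = 0.145/0.0321 = 4.53.

B* ≈ 211, H* ≈ 69, C* ≈ 4.53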